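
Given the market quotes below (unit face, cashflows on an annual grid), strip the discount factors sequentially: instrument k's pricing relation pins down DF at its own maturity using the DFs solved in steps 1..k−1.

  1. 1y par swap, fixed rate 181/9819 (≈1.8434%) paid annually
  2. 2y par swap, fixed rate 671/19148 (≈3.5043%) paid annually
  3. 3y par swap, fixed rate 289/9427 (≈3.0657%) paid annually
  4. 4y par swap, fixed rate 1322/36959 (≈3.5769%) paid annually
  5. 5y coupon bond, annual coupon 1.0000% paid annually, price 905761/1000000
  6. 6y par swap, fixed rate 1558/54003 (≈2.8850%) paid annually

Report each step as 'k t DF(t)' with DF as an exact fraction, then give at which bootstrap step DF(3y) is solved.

1 1 9819/10000
2 2 9329/10000
3 3 9133/10000
4 4 4339/5000
5 5 4301/5000
6 6 4221/5000
DF(3y) is solved at step 3

step 1 [1y] swap r/1=181/9819: DF=(1 − 181/9819·(0))/(1+181/9819) = 9819/10000 ≈ 0.981900
step 2 [2y] swap r/1=671/19148: DF=(1 − 671/19148·(0.981900))/(1+671/19148) = 9329/10000 ≈ 0.932900
step 3 [3y] swap r/1=289/9427: DF=(1 − 289/9427·(0.981900+0.932900))/(1+289/9427) = 9133/10000 ≈ 0.913300
step 4 [4y] swap r/1=1322/36959: DF=(1 − 1322/36959·(0.981900+0.932900+0.913300))/(1+1322/36959) = 4339/5000 ≈ 0.867800
step 5 [5y] bond c/1=1/100: DF=(905761/1000000 − 1/100·(0.981900+0.932900+0.913300+0.867800))/(1+1/100) = 4301/5000 ≈ 0.860200
step 6 [6y] swap r/1=1558/54003: DF=(1 − 1558/54003·(0.981900+0.932900+0.913300+0.867800+0.860200))/(1+1558/54003) = 4221/5000 ≈ 0.844200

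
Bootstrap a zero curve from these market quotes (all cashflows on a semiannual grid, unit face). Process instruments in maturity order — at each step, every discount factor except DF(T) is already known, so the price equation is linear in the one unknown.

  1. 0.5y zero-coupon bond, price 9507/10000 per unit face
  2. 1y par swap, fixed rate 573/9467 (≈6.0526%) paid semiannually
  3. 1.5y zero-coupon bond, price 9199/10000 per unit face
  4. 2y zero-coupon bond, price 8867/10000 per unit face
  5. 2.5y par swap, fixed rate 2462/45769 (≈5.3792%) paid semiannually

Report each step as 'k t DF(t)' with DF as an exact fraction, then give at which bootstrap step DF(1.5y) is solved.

1 1/2 9507/10000
2 1 9427/10000
3 3/2 9199/10000
4 2 8867/10000
5 5/2 8769/10000
DF(1.5y) is solved at step 3

step 1 [0.5y] zero: DF = P = 9507/10000 ≈ 0.950700
step 2 [1y] swap r/2=573/18934: DF=(1 − 573/18934·(0.950700))/(1+573/18934) = 9427/10000 ≈ 0.942700
step 3 [1.5y] zero: DF = P = 9199/10000 ≈ 0.919900
step 4 [2y] zero: DF = P = 8867/10000 ≈ 0.886700
step 5 [2.5y] swap r/2=1231/45769: DF=(1 − 1231/45769·(0.950700+0.942700+0.919900+0.886700))/(1+1231/45769) = 8769/10000 ≈ 0.876900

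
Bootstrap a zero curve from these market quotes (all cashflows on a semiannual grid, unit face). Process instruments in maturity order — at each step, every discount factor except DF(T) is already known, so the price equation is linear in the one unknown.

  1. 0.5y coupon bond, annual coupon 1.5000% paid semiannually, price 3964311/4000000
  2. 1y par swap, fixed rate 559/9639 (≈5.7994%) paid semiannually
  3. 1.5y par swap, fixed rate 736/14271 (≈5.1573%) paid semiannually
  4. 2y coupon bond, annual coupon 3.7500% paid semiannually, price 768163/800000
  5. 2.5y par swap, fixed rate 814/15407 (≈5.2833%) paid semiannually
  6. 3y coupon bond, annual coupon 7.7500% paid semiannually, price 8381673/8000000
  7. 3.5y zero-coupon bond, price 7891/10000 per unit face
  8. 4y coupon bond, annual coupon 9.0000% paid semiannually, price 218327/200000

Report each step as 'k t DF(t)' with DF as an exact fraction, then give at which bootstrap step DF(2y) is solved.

1 1/2 9837/10000
2 1 9441/10000
3 3/2 579/625
4 2 89/100
5 5/2 8779/10000
6 3 4181/5000
7 7/2 7891/10000
8 4 1939/2500
DF(2y) is solved at step 4

step 1 [0.5y] bond c/2=3/400: DF=(3964311/4000000 − 3/400·(0))/(1+3/400) = 9837/10000 ≈ 0.983700
step 2 [1y] swap r/2=559/19278: DF=(1 − 559/19278·(0.983700))/(1+559/19278) = 9441/10000 ≈ 0.944100
step 3 [1.5y] swap r/2=368/14271: DF=(1 − 368/14271·(0.983700+0.944100))/(1+368/14271) = 579/625 ≈ 0.926400
step 4 [2y] bond c/2=3/160: DF=(768163/800000 − 3/160·(0.983700+0.944100+0.926400))/(1+3/160) = 89/100 ≈ 0.890000
step 5 [2.5y] swap r/2=407/15407: DF=(1 − 407/15407·(0.983700+0.944100+0.926400+0.890000))/(1+407/15407) = 8779/10000 ≈ 0.877900
step 6 [3y] bond c/2=31/800: DF=(8381673/8000000 − 31/800·(0.983700+0.944100+0.926400+0.890000+0.877900))/(1+31/800) = 4181/5000 ≈ 0.836200
step 7 [3.5y] zero: DF = P = 7891/10000 ≈ 0.789100
step 8 [4y] bond c/2=9/200: DF=(218327/200000 − 9/200·(0.983700+0.944100+0.926400+0.890000+0.877900+0.836200+0.789100))/(1+9/200) = 1939/2500 ≈ 0.775600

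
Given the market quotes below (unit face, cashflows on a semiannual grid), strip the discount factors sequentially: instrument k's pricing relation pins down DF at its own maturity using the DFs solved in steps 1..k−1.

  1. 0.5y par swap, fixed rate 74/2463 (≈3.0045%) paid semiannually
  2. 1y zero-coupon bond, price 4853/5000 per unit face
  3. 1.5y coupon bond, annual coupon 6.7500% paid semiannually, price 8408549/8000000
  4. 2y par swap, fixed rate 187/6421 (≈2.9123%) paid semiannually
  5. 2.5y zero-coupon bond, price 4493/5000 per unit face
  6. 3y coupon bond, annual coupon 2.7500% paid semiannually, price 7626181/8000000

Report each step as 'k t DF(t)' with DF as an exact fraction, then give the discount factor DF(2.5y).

1 1/2 2463/2500
2 1 4853/5000
3 3/2 9529/10000
4 2 9439/10000
5 5/2 4493/5000
6 3 8759/10000
DF(2.5y) = 4493/5000 ≈ 0.898600

step 1 [0.5y] swap r/2=37/2463: DF=(1 − 37/2463·(0))/(1+37/2463) = 2463/2500 ≈ 0.985200
step 2 [1y] zero: DF = P = 4853/5000 ≈ 0.970600
step 3 [1.5y] bond c/2=27/800: DF=(8408549/8000000 − 27/800·(0.985200+0.970600))/(1+27/800) = 9529/10000 ≈ 0.952900
step 4 [2y] swap r/2=187/12842: DF=(1 − 187/12842·(0.985200+0.970600+0.952900))/(1+187/12842) = 9439/10000 ≈ 0.943900
step 5 [2.5y] zero: DF = P = 4493/5000 ≈ 0.898600
step 6 [3y] bond c/2=11/800: DF=(7626181/8000000 − 11/800·(0.985200+0.970600+0.952900+0.943900+0.898600))/(1+11/800) = 8759/10000 ≈ 0.875900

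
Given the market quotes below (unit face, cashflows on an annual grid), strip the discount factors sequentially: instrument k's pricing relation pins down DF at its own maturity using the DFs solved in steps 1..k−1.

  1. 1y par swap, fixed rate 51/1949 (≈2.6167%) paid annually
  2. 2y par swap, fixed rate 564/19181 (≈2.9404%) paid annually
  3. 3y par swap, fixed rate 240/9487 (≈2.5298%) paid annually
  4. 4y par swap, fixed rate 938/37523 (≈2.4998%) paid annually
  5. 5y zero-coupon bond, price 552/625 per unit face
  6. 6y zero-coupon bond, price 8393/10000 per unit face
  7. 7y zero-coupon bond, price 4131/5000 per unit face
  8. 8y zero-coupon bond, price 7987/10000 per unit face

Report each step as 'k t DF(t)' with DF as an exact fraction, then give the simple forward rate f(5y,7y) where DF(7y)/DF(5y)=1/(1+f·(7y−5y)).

step 1 [1y] swap r/1=51/1949: DF=(1 − 51/1949·(0))/(1+51/1949) = 1949/2000 ≈ 0.974500
step 2 [2y] swap r/1=564/19181: DF=(1 − 564/19181·(0.974500))/(1+564/19181) = 2359/2500 ≈ 0.943600
step 3 [3y] swap r/1=240/9487: DF=(1 − 240/9487·(0.974500+0.943600))/(1+240/9487) = 116/125 ≈ 0.928000
step 4 [4y] swap r/1=938/37523: DF=(1 − 938/37523·(0.974500+0.943600+0.928000))/(1+938/37523) = 4531/5000 ≈ 0.906200
step 5 [5y] zero: DF = P = 552/625 ≈ 0.883200
step 6 [6y] zero: DF = P = 8393/10000 ≈ 0.839300
step 7 [7y] zero: DF = P = 4131/5000 ≈ 0.826200
step 8 [8y] zero: DF = P = 7987/10000 ≈ 0.798700

1 1 1949/2000
2 2 2359/2500
3 3 116/125
4 4 4531/5000
5 5 552/625
6 6 8393/10000
7 7 4131/5000
8 8 7987/10000
f(5y,7y) = ((552/625)/(4131/5000) − 1)/(2) = 95/2754 ≈ 3.4495%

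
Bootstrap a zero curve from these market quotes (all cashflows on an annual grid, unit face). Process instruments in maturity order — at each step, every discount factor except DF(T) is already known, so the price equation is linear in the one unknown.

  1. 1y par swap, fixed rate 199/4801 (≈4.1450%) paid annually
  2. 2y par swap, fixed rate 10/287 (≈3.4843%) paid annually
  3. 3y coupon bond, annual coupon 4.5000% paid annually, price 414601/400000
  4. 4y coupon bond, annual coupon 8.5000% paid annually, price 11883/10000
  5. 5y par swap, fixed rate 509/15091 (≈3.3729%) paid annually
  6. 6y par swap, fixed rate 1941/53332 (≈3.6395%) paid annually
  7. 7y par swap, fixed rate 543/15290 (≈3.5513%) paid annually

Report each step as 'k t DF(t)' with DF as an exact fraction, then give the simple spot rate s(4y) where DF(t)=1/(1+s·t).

1 1 4801/5000
2 2 467/500
3 3 9103/10000
4 4 1751/2000
5 5 8473/10000
6 6 8059/10000
7 7 1957/2500
s(4y) = (1/(1751/2000) − 1)/(4) = 249/7004 ≈ 3.5551%

step 1 [1y] swap r/1=199/4801: DF=(1 − 199/4801·(0))/(1+199/4801) = 4801/5000 ≈ 0.960200
step 2 [2y] swap r/1=10/287: DF=(1 − 10/287·(0.960200))/(1+10/287) = 467/500 ≈ 0.934000
step 3 [3y] bond c/1=9/200: DF=(414601/400000 − 9/200·(0.960200+0.934000))/(1+9/200) = 9103/10000 ≈ 0.910300
step 4 [4y] bond c/1=17/200: DF=(11883/10000 − 17/200·(0.960200+0.934000+0.910300))/(1+17/200) = 1751/2000 ≈ 0.875500
step 5 [5y] swap r/1=509/15091: DF=(1 − 509/15091·(0.960200+0.934000+0.910300+0.875500))/(1+509/15091) = 8473/10000 ≈ 0.847300
step 6 [6y] swap r/1=1941/53332: DF=(1 − 1941/53332·(0.960200+0.934000+0.910300+0.875500+0.847300))/(1+1941/53332) = 8059/10000 ≈ 0.805900
step 7 [7y] swap r/1=543/15290: DF=(1 − 543/15290·(0.960200+0.934000+0.910300+0.875500+0.847300+0.805900))/(1+543/15290) = 1957/2500 ≈ 0.782800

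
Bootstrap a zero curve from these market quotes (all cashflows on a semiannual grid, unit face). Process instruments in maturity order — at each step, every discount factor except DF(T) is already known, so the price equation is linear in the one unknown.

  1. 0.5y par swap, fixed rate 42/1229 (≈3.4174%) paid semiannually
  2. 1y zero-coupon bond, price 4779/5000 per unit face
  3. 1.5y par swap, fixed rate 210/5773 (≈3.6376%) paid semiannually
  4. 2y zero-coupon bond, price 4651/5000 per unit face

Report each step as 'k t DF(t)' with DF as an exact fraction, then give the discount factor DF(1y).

step 1 [0.5y] swap r/2=21/1229: DF=(1 − 21/1229·(0))/(1+21/1229) = 1229/1250 ≈ 0.983200
step 2 [1y] zero: DF = P = 4779/5000 ≈ 0.955800
step 3 [1.5y] swap r/2=105/5773: DF=(1 − 105/5773·(0.983200+0.955800))/(1+105/5773) = 379/400 ≈ 0.947500
step 4 [2y] zero: DF = P = 4651/5000 ≈ 0.930200

1 1/2 1229/1250
2 1 4779/5000
3 3/2 379/400
4 2 4651/5000
DF(1y) = 4779/5000 ≈ 0.955800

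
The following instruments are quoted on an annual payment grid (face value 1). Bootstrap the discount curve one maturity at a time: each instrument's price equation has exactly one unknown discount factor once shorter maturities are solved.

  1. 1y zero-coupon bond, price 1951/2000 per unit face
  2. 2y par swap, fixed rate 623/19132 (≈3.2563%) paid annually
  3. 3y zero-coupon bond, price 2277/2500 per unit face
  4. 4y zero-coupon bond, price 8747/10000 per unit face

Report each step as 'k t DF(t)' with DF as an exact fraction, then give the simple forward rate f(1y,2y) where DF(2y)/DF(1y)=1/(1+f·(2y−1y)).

step 1 [1y] zero: DF = P = 1951/2000 ≈ 0.975500
step 2 [2y] swap r/1=623/19132: DF=(1 − 623/19132·(0.975500))/(1+623/19132) = 9377/10000 ≈ 0.937700
step 3 [3y] zero: DF = P = 2277/2500 ≈ 0.910800
step 4 [4y] zero: DF = P = 8747/10000 ≈ 0.874700

1 1 1951/2000
2 2 9377/10000
3 3 2277/2500
4 4 8747/10000
f(1y,2y) = ((1951/2000)/(9377/10000) − 1)/(1) = 378/9377 ≈ 4.0311%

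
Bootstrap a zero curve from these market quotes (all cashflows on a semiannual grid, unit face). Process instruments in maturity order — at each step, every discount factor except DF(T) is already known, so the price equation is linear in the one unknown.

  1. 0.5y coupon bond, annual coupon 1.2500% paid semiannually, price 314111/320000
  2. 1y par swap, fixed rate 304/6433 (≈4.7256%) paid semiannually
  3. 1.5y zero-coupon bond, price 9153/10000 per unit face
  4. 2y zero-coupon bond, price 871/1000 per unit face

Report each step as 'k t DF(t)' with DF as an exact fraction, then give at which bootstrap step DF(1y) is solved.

1 1/2 1951/2000
2 1 1193/1250
3 3/2 9153/10000
4 2 871/1000
DF(1y) is solved at step 2

step 1 [0.5y] bond c/2=1/160: DF=(314111/320000 − 1/160·(0))/(1+1/160) = 1951/2000 ≈ 0.975500
step 2 [1y] swap r/2=152/6433: DF=(1 − 152/6433·(0.975500))/(1+152/6433) = 1193/1250 ≈ 0.954400
step 3 [1.5y] zero: DF = P = 9153/10000 ≈ 0.915300
step 4 [2y] zero: DF = P = 871/1000 ≈ 0.871000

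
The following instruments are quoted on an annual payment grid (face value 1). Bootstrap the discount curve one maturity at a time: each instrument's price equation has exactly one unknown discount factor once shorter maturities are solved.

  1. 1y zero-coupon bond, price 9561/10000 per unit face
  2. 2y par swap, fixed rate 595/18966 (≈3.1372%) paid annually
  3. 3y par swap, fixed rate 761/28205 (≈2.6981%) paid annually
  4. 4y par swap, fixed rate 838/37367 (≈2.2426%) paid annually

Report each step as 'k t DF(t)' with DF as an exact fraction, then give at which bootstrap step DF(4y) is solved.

step 1 [1y] zero: DF = P = 9561/10000 ≈ 0.956100
step 2 [2y] swap r/1=595/18966: DF=(1 − 595/18966·(0.956100))/(1+595/18966) = 1881/2000 ≈ 0.940500
step 3 [3y] swap r/1=761/28205: DF=(1 − 761/28205·(0.956100+0.940500))/(1+761/28205) = 9239/10000 ≈ 0.923900
step 4 [4y] swap r/1=838/37367: DF=(1 − 838/37367·(0.956100+0.940500+0.923900))/(1+838/37367) = 4581/5000 ≈ 0.916200

1 1 9561/10000
2 2 1881/2000
3 3 9239/10000
4 4 4581/5000
DF(4y) is solved at step 4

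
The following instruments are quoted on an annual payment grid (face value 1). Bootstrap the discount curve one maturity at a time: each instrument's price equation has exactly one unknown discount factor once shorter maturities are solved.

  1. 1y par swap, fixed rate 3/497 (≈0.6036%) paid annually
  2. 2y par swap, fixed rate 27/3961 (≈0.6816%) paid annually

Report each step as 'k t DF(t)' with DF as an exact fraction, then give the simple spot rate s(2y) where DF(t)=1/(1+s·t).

step 1 [1y] swap r/1=3/497: DF=(1 − 3/497·(0))/(1+3/497) = 497/500 ≈ 0.994000
step 2 [2y] swap r/1=27/3961: DF=(1 − 27/3961·(0.994000))/(1+27/3961) = 1973/2000 ≈ 0.986500

1 1 497/500
2 2 1973/2000
s(2y) = (1/(1973/2000) − 1)/(2) = 27/3946 ≈ 0.6842%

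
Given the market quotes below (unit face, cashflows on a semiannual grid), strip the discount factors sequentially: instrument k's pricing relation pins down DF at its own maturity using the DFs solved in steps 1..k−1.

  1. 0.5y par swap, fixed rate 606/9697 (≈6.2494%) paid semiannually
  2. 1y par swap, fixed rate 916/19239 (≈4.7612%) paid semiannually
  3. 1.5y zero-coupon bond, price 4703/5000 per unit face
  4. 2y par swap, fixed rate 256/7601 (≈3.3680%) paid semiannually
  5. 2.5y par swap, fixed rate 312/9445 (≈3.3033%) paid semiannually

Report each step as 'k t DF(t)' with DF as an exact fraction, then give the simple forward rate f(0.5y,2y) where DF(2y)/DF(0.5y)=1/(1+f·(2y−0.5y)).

step 1 [0.5y] swap r/2=303/9697: DF=(1 − 303/9697·(0))/(1+303/9697) = 9697/10000 ≈ 0.969700
step 2 [1y] swap r/2=458/19239: DF=(1 − 458/19239·(0.969700))/(1+458/19239) = 4771/5000 ≈ 0.954200
step 3 [1.5y] zero: DF = P = 4703/5000 ≈ 0.940600
step 4 [2y] swap r/2=128/7601: DF=(1 − 128/7601·(0.969700+0.954200+0.940600))/(1+128/7601) = 117/125 ≈ 0.936000
step 5 [2.5y] swap r/2=156/9445: DF=(1 − 156/9445·(0.969700+0.954200+0.940600+0.936000))/(1+156/9445) = 461/500 ≈ 0.922000

1 1/2 9697/10000
2 1 4771/5000
3 3/2 4703/5000
4 2 117/125
5 5/2 461/500
f(0.5y,2y) = ((9697/10000)/(117/125) − 1)/(3/2) = 337/14040 ≈ 2.4003%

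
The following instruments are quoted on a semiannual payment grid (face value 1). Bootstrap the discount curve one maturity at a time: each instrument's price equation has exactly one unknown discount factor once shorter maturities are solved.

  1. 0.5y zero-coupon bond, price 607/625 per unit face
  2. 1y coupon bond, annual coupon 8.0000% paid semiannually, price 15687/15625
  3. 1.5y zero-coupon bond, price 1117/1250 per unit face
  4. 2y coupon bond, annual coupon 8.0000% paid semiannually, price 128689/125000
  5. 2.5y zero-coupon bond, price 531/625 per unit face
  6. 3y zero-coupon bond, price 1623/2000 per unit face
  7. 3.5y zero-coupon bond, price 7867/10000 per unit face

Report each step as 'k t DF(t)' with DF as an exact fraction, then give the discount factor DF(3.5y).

1 1/2 607/625
2 1 116/125
3 3/2 1117/1250
4 2 353/400
5 5/2 531/625
6 3 1623/2000
7 7/2 7867/10000
DF(3.5y) = 7867/10000 ≈ 0.786700

step 1 [0.5y] zero: DF = P = 607/625 ≈ 0.971200
step 2 [1y] bond c/2=1/25: DF=(15687/15625 − 1/25·(0.971200))/(1+1/25) = 116/125 ≈ 0.928000
step 3 [1.5y] zero: DF = P = 1117/1250 ≈ 0.893600
step 4 [2y] bond c/2=1/25: DF=(128689/125000 − 1/25·(0.971200+0.928000+0.893600))/(1+1/25) = 353/400 ≈ 0.882500
step 5 [2.5y] zero: DF = P = 531/625 ≈ 0.849600
step 6 [3y] zero: DF = P = 1623/2000 ≈ 0.811500
step 7 [3.5y] zero: DF = P = 7867/10000 ≈ 0.786700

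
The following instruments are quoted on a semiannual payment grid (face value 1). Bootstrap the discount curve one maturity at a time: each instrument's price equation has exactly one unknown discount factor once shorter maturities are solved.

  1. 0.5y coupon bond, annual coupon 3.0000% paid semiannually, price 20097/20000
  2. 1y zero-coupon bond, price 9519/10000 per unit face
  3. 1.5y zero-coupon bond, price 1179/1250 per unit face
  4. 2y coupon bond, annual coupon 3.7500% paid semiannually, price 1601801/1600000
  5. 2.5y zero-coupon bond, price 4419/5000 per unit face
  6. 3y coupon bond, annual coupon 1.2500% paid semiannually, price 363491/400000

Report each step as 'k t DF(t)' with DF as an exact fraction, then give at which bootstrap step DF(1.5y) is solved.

1 1/2 99/100
2 1 9519/10000
3 3/2 1179/1250
4 2 581/625
5 5/2 4419/5000
6 3 8739/10000
DF(1.5y) is solved at step 3

step 1 [0.5y] bond c/2=3/200: DF=(20097/20000 − 3/200·(0))/(1+3/200) = 99/100 ≈ 0.990000
step 2 [1y] zero: DF = P = 9519/10000 ≈ 0.951900
step 3 [1.5y] zero: DF = P = 1179/1250 ≈ 0.943200
step 4 [2y] bond c/2=3/160: DF=(1601801/1600000 − 3/160·(0.990000+0.951900+0.943200))/(1+3/160) = 581/625 ≈ 0.929600
step 5 [2.5y] zero: DF = P = 4419/5000 ≈ 0.883800
step 6 [3y] bond c/2=1/160: DF=(363491/400000 − 1/160·(0.990000+0.951900+0.943200+0.929600+0.883800))/(1+1/160) = 8739/10000 ≈ 0.873900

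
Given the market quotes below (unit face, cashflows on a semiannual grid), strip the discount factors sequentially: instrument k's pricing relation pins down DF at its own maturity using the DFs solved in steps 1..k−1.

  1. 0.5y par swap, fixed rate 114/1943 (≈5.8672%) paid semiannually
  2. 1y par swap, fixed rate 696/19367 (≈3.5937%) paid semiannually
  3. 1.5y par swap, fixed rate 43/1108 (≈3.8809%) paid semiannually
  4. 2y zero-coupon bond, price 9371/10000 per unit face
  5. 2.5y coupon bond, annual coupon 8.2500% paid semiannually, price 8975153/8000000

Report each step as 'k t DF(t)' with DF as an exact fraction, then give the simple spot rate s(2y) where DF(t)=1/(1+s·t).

1 1/2 1943/2000
2 1 2413/2500
3 3/2 9441/10000
4 2 9371/10000
5 5/2 4631/5000
s(2y) = (1/(9371/10000) − 1)/(2) = 629/18742 ≈ 3.3561%

step 1 [0.5y] swap r/2=57/1943: DF=(1 − 57/1943·(0))/(1+57/1943) = 1943/2000 ≈ 0.971500
step 2 [1y] swap r/2=348/19367: DF=(1 − 348/19367·(0.971500))/(1+348/19367) = 2413/2500 ≈ 0.965200
step 3 [1.5y] swap r/2=43/2216: DF=(1 − 43/2216·(0.971500+0.965200))/(1+43/2216) = 9441/10000 ≈ 0.944100
step 4 [2y] zero: DF = P = 9371/10000 ≈ 0.937100
step 5 [2.5y] bond c/2=33/800: DF=(8975153/8000000 − 33/800·(0.971500+0.965200+0.944100+0.937100))/(1+33/800) = 4631/5000 ≈ 0.926200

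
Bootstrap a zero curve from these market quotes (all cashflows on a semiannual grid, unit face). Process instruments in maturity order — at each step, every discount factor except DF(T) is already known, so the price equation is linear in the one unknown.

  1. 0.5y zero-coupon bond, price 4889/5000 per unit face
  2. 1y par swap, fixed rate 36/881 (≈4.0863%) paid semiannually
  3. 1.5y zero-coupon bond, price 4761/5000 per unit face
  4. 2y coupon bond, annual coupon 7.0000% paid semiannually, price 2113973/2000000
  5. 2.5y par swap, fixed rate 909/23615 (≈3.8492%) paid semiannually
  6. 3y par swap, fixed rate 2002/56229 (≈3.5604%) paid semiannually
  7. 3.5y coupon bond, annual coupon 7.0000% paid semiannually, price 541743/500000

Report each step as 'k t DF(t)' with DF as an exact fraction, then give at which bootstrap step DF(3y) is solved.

step 1 [0.5y] zero: DF = P = 4889/5000 ≈ 0.977800
step 2 [1y] swap r/2=18/881: DF=(1 − 18/881·(0.977800))/(1+18/881) = 2401/2500 ≈ 0.960400
step 3 [1.5y] zero: DF = P = 4761/5000 ≈ 0.952200
step 4 [2y] bond c/2=7/200: DF=(2113973/2000000 − 7/200·(0.977800+0.960400+0.952200))/(1+7/200) = 1847/2000 ≈ 0.923500
step 5 [2.5y] swap r/2=909/47230: DF=(1 − 909/47230·(0.977800+0.960400+0.952200+0.923500))/(1+909/47230) = 9091/10000 ≈ 0.909100
step 6 [3y] swap r/2=1001/56229: DF=(1 − 1001/56229·(0.977800+0.960400+0.952200+0.923500+0.909100))/(1+1001/56229) = 8999/10000 ≈ 0.899900
step 7 [3.5y] bond c/2=7/200: DF=(541743/500000 − 7/200·(0.977800+0.960400+0.952200+0.923500+0.909100+0.899900))/(1+7/200) = 8567/10000 ≈ 0.856700

1 1/2 4889/5000
2 1 2401/2500
3 3/2 4761/5000
4 2 1847/2000
5 5/2 9091/10000
6 3 8999/10000
7 7/2 8567/10000
DF(3y) is solved at step 6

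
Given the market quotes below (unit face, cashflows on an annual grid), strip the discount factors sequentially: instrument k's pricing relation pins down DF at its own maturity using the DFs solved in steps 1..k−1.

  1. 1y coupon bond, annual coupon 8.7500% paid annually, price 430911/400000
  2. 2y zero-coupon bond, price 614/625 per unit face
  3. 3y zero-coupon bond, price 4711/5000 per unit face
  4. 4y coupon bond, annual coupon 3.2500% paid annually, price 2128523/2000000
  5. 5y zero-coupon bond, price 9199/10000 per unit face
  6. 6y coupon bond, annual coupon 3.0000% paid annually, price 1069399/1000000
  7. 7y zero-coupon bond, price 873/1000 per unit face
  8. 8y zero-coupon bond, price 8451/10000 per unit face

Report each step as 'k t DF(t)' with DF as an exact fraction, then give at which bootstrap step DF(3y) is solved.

step 1 [1y] bond c/1=7/80: DF=(430911/400000 − 7/80·(0))/(1+7/80) = 4953/5000 ≈ 0.990600
step 2 [2y] zero: DF = P = 614/625 ≈ 0.982400
step 3 [3y] zero: DF = P = 4711/5000 ≈ 0.942200
step 4 [4y] bond c/1=13/400: DF=(2128523/2000000 − 13/400·(0.990600+0.982400+0.942200))/(1+13/400) = 939/1000 ≈ 0.939000
step 5 [5y] zero: DF = P = 9199/10000 ≈ 0.919900
step 6 [6y] bond c/1=3/100: DF=(1069399/1000000 − 3/100·(0.990600+0.982400+0.942200+0.939000+0.919900))/(1+3/100) = 562/625 ≈ 0.899200
step 7 [7y] zero: DF = P = 873/1000 ≈ 0.873000
step 8 [8y] zero: DF = P = 8451/10000 ≈ 0.845100

1 1 4953/5000
2 2 614/625
3 3 4711/5000
4 4 939/1000
5 5 9199/10000
6 6 562/625
7 7 873/1000
8 8 8451/10000
DF(3y) is solved at step 3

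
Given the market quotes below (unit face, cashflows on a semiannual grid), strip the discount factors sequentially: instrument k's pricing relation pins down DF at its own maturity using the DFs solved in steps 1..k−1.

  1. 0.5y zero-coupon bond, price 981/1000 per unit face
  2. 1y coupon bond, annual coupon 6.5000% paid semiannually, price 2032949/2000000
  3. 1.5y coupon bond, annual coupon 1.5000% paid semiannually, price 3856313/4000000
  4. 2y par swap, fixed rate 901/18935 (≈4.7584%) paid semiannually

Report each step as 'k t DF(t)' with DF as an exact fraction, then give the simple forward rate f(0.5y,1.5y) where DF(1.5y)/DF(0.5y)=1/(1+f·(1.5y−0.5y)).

1 1/2 981/1000
2 1 596/625
3 3/2 377/400
4 2 9099/10000
f(0.5y,1.5y) = ((981/1000)/(377/400) − 1)/(1) = 77/1885 ≈ 4.0849%

step 1 [0.5y] zero: DF = P = 981/1000 ≈ 0.981000
step 2 [1y] bond c/2=13/400: DF=(2032949/2000000 − 13/400·(0.981000))/(1+13/400) = 596/625 ≈ 0.953600
step 3 [1.5y] bond c/2=3/400: DF=(3856313/4000000 − 3/400·(0.981000+0.953600))/(1+3/400) = 377/400 ≈ 0.942500
step 4 [2y] swap r/2=901/37870: DF=(1 − 901/37870·(0.981000+0.953600+0.942500))/(1+901/37870) = 9099/10000 ≈ 0.909900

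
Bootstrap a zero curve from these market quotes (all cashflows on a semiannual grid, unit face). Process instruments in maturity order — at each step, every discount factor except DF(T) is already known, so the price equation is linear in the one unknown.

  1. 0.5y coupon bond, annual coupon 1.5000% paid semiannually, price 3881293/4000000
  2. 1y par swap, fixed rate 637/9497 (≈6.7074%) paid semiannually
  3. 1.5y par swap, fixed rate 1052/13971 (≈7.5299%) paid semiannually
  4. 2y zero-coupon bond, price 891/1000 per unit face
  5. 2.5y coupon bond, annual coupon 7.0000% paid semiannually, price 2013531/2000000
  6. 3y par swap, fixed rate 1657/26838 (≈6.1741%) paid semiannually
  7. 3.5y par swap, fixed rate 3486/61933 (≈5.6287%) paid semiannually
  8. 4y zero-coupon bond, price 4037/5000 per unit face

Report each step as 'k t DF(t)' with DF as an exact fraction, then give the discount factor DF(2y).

step 1 [0.5y] bond c/2=3/400: DF=(3881293/4000000 − 3/400·(0))/(1+3/400) = 9631/10000 ≈ 0.963100
step 2 [1y] swap r/2=637/18994: DF=(1 − 637/18994·(0.963100))/(1+637/18994) = 9363/10000 ≈ 0.936300
step 3 [1.5y] swap r/2=526/13971: DF=(1 − 526/13971·(0.963100+0.936300))/(1+526/13971) = 2237/2500 ≈ 0.894800
step 4 [2y] zero: DF = P = 891/1000 ≈ 0.891000
step 5 [2.5y] bond c/2=7/200: DF=(2013531/2000000 − 7/200·(0.963100+0.936300+0.894800+0.891000))/(1+7/200) = 8481/10000 ≈ 0.848100
step 6 [3y] swap r/2=1657/53676: DF=(1 − 1657/53676·(0.963100+0.936300+0.894800+0.891000+0.848100))/(1+1657/53676) = 8343/10000 ≈ 0.834300
step 7 [3.5y] swap r/2=1743/61933: DF=(1 − 1743/61933·(0.963100+0.936300+0.894800+0.891000+0.848100+0.834300))/(1+1743/61933) = 8257/10000 ≈ 0.825700
step 8 [4y] zero: DF = P = 4037/5000 ≈ 0.807400

1 1/2 9631/10000
2 1 9363/10000
3 3/2 2237/2500
4 2 891/1000
5 5/2 8481/10000
6 3 8343/10000
7 7/2 8257/10000
8 4 4037/5000
DF(2y) = 891/1000 ≈ 0.891000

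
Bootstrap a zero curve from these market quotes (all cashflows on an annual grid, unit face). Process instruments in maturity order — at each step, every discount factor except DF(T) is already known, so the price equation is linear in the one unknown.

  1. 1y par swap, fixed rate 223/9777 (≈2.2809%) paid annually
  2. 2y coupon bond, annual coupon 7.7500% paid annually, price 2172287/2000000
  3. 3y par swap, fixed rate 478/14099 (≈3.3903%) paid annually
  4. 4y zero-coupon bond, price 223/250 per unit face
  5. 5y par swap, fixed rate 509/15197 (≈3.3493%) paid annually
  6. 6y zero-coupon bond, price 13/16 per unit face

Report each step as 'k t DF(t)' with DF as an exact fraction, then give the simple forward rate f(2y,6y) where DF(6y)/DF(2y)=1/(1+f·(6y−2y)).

1 1 9777/10000
2 2 9377/10000
3 3 2261/2500
4 4 223/250
5 5 8473/10000
6 6 13/16
f(2y,6y) = ((9377/10000)/(13/16) − 1)/(4) = 313/8125 ≈ 3.8523%

step 1 [1y] swap r/1=223/9777: DF=(1 − 223/9777·(0))/(1+223/9777) = 9777/10000 ≈ 0.977700
step 2 [2y] bond c/1=31/400: DF=(2172287/2000000 − 31/400·(0.977700))/(1+31/400) = 9377/10000 ≈ 0.937700
step 3 [3y] swap r/1=478/14099: DF=(1 − 478/14099·(0.977700+0.937700))/(1+478/14099) = 2261/2500 ≈ 0.904400
step 4 [4y] zero: DF = P = 223/250 ≈ 0.892000
step 5 [5y] swap r/1=509/15197: DF=(1 − 509/15197·(0.977700+0.937700+0.904400+0.892000))/(1+509/15197) = 8473/10000 ≈ 0.847300
step 6 [6y] zero: DF = P = 13/16 ≈ 0.812500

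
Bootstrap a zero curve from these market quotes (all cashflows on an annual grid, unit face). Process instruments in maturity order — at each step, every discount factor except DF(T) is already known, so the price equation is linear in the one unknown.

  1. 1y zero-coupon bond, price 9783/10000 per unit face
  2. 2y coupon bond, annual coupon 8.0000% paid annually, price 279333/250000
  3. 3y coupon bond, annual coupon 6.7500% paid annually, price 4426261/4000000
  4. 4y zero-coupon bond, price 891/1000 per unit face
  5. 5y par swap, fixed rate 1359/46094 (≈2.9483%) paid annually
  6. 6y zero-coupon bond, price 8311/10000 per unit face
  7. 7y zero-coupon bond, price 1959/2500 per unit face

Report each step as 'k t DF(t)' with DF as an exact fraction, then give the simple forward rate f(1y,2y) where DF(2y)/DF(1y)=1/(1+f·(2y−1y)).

step 1 [1y] zero: DF = P = 9783/10000 ≈ 0.978300
step 2 [2y] bond c/1=2/25: DF=(279333/250000 − 2/25·(0.978300))/(1+2/25) = 9621/10000 ≈ 0.962100
step 3 [3y] bond c/1=27/400: DF=(4426261/4000000 − 27/400·(0.978300+0.962100))/(1+27/400) = 9139/10000 ≈ 0.913900
step 4 [4y] zero: DF = P = 891/1000 ≈ 0.891000
step 5 [5y] swap r/1=1359/46094: DF=(1 − 1359/46094·(0.978300+0.962100+0.913900+0.891000))/(1+1359/46094) = 8641/10000 ≈ 0.864100
step 6 [6y] zero: DF = P = 8311/10000 ≈ 0.831100
step 7 [7y] zero: DF = P = 1959/2500 ≈ 0.783600

1 1 9783/10000
2 2 9621/10000
3 3 9139/10000
4 4 891/1000
5 5 8641/10000
6 6 8311/10000
7 7 1959/2500
f(1y,2y) = ((9783/10000)/(9621/10000) − 1)/(1) = 18/1069 ≈ 1.6838%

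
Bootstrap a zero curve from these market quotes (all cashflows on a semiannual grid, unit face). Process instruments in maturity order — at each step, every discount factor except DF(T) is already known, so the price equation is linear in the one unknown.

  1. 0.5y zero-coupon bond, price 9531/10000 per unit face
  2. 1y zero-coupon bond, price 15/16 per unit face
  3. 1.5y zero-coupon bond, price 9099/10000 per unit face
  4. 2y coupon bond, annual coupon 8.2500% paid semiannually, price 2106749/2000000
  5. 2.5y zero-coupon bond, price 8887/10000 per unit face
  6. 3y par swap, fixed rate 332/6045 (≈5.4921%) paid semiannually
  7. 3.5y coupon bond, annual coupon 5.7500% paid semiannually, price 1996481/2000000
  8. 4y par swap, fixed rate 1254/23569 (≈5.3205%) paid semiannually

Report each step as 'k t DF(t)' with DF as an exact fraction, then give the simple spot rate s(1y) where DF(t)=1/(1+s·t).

1 1/2 9531/10000
2 1 15/16
3 3/2 9099/10000
4 2 9007/10000
5 5/2 8887/10000
6 3 4253/5000
7 7/2 8183/10000
8 4 8119/10000
s(1y) = (1/(15/16) − 1)/(1) = 1/15 ≈ 6.6667%

step 1 [0.5y] zero: DF = P = 9531/10000 ≈ 0.953100
step 2 [1y] zero: DF = P = 15/16 ≈ 0.937500
step 3 [1.5y] zero: DF = P = 9099/10000 ≈ 0.909900
step 4 [2y] bond c/2=33/800: DF=(2106749/2000000 − 33/800·(0.953100+0.937500+0.909900))/(1+33/800) = 9007/10000 ≈ 0.900700
step 5 [2.5y] zero: DF = P = 8887/10000 ≈ 0.888700
step 6 [3y] swap r/2=166/6045: DF=(1 − 166/6045·(0.953100+0.937500+0.909900+0.900700+0.888700))/(1+166/6045) = 4253/5000 ≈ 0.850600
step 7 [3.5y] bond c/2=23/800: DF=(1996481/2000000 − 23/800·(0.953100+0.937500+0.909900+0.900700+0.888700+0.850600))/(1+23/800) = 8183/10000 ≈ 0.818300
step 8 [4y] swap r/2=627/23569: DF=(1 − 627/23569·(0.953100+0.937500+0.909900+0.900700+0.888700+0.850600+0.818300))/(1+627/23569) = 8119/10000 ≈ 0.811900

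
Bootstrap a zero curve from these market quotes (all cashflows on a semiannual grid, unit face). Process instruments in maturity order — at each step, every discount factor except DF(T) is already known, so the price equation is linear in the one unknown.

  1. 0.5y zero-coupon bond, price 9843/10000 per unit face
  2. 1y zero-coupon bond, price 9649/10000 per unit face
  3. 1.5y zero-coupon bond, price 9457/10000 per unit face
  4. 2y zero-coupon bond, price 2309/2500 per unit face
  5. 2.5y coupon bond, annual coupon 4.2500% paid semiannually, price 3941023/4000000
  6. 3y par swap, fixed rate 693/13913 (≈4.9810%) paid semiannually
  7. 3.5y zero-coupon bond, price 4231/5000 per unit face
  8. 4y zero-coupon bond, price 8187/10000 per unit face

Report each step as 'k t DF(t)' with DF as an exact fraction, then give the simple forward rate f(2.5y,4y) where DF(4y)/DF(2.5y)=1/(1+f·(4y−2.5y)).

1 1/2 9843/10000
2 1 9649/10000
3 3/2 9457/10000
4 2 2309/2500
5 5/2 8853/10000
6 3 4307/5000
7 7/2 4231/5000
8 4 8187/10000
f(2.5y,4y) = ((8853/10000)/(8187/10000) − 1)/(3/2) = 148/2729 ≈ 5.4232%

step 1 [0.5y] zero: DF = P = 9843/10000 ≈ 0.984300
step 2 [1y] zero: DF = P = 9649/10000 ≈ 0.964900
step 3 [1.5y] zero: DF = P = 9457/10000 ≈ 0.945700
step 4 [2y] zero: DF = P = 2309/2500 ≈ 0.923600
step 5 [2.5y] bond c/2=17/800: DF=(3941023/4000000 − 17/800·(0.984300+0.964900+0.945700+0.923600))/(1+17/800) = 8853/10000 ≈ 0.885300
step 6 [3y] swap r/2=693/27826: DF=(1 − 693/27826·(0.984300+0.964900+0.945700+0.923600+0.885300))/(1+693/27826) = 4307/5000 ≈ 0.861400
step 7 [3.5y] zero: DF = P = 4231/5000 ≈ 0.846200
step 8 [4y] zero: DF = P = 8187/10000 ≈ 0.818700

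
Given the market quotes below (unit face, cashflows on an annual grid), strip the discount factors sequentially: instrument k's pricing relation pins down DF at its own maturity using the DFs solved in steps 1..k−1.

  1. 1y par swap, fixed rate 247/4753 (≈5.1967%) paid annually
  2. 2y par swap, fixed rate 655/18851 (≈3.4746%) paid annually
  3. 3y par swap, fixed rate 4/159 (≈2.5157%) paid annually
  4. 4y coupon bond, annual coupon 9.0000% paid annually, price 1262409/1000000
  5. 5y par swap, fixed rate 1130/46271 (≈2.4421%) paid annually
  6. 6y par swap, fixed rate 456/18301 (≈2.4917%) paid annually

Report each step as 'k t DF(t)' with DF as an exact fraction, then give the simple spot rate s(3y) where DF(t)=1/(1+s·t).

1 1 4753/5000
2 2 1869/2000
3 3 2323/2500
4 4 4629/5000
5 5 887/1000
6 6 1079/1250
s(3y) = (1/(2323/2500) − 1)/(3) = 59/2323 ≈ 2.5398%

step 1 [1y] swap r/1=247/4753: DF=(1 − 247/4753·(0))/(1+247/4753) = 4753/5000 ≈ 0.950600
step 2 [2y] swap r/1=655/18851: DF=(1 − 655/18851·(0.950600))/(1+655/18851) = 1869/2000 ≈ 0.934500
step 3 [3y] swap r/1=4/159: DF=(1 − 4/159·(0.950600+0.934500))/(1+4/159) = 2323/2500 ≈ 0.929200
step 4 [4y] bond c/1=9/100: DF=(1262409/1000000 − 9/100·(0.950600+0.934500+0.929200))/(1+9/100) = 4629/5000 ≈ 0.925800
step 5 [5y] swap r/1=1130/46271: DF=(1 − 1130/46271·(0.950600+0.934500+0.929200+0.925800))/(1+1130/46271) = 887/1000 ≈ 0.887000
step 6 [6y] swap r/1=456/18301: DF=(1 − 456/18301·(0.950600+0.934500+0.929200+0.925800+0.887000))/(1+456/18301) = 1079/1250 ≈ 0.863200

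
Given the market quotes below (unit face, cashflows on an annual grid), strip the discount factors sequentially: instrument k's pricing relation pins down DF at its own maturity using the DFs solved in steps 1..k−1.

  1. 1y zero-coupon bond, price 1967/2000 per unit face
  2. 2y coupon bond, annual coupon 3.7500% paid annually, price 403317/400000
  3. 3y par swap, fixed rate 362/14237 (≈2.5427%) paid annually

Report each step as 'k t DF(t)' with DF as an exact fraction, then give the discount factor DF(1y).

step 1 [1y] zero: DF = P = 1967/2000 ≈ 0.983500
step 2 [2y] bond c/1=3/80: DF=(403317/400000 − 3/80·(0.983500))/(1+3/80) = 9363/10000 ≈ 0.936300
step 3 [3y] swap r/1=362/14237: DF=(1 − 362/14237·(0.983500+0.936300))/(1+362/14237) = 2319/2500 ≈ 0.927600

1 1 1967/2000
2 2 9363/10000
3 3 2319/2500
DF(1y) = 1967/2000 ≈ 0.983500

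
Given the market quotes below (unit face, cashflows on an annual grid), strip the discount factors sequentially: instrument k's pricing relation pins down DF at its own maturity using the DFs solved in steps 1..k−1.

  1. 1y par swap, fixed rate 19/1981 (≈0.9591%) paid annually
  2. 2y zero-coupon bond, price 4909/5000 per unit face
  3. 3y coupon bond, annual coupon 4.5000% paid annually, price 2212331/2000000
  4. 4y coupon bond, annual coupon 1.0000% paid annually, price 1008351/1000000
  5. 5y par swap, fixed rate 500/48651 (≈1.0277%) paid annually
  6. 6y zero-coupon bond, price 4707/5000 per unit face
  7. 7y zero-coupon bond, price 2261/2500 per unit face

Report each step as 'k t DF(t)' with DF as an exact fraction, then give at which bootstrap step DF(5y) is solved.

step 1 [1y] swap r/1=19/1981: DF=(1 − 19/1981·(0))/(1+19/1981) = 1981/2000 ≈ 0.990500
step 2 [2y] zero: DF = P = 4909/5000 ≈ 0.981800
step 3 [3y] bond c/1=9/200: DF=(2212331/2000000 − 9/200·(0.990500+0.981800))/(1+9/200) = 1217/1250 ≈ 0.973600
step 4 [4y] bond c/1=1/100: DF=(1008351/1000000 − 1/100·(0.990500+0.981800+0.973600))/(1+1/100) = 2423/2500 ≈ 0.969200
step 5 [5y] swap r/1=500/48651: DF=(1 − 500/48651·(0.990500+0.981800+0.973600+0.969200))/(1+500/48651) = 19/20 ≈ 0.950000
step 6 [6y] zero: DF = P = 4707/5000 ≈ 0.941400
step 7 [7y] zero: DF = P = 2261/2500 ≈ 0.904400

1 1 1981/2000
2 2 4909/5000
3 3 1217/1250
4 4 2423/2500
5 5 19/20
6 6 4707/5000
7 7 2261/2500
DF(5y) is solved at step 5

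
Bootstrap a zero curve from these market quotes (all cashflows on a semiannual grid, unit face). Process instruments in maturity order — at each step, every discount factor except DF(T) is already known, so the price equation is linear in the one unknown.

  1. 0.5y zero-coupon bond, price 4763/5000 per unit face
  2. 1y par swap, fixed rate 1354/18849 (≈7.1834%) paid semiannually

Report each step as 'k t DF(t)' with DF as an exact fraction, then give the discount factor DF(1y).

step 1 [0.5y] zero: DF = P = 4763/5000 ≈ 0.952600
step 2 [1y] swap r/2=677/18849: DF=(1 − 677/18849·(0.952600))/(1+677/18849) = 9323/10000 ≈ 0.932300

1 1/2 4763/5000
2 1 9323/10000
DF(1y) = 9323/10000 ≈ 0.932300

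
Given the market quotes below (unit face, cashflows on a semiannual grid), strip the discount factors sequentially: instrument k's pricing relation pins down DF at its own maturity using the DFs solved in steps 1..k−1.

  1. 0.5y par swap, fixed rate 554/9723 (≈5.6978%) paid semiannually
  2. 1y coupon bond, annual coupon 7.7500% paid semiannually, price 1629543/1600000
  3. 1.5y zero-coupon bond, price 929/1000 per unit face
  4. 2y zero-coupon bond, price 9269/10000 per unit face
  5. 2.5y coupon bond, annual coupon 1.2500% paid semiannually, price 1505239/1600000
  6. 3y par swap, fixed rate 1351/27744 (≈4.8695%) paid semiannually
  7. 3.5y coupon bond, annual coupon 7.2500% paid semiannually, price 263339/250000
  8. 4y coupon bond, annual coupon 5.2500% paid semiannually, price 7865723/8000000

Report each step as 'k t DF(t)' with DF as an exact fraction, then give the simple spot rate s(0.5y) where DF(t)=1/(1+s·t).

1 1/2 9723/10000
2 1 4721/5000
3 3/2 929/1000
4 2 9269/10000
5 5/2 1823/2000
6 3 8649/10000
7 7/2 514/625
8 4 7951/10000
s(0.5y) = (1/(9723/10000) − 1)/(1/2) = 554/9723 ≈ 5.6978%

step 1 [0.5y] swap r/2=277/9723: DF=(1 − 277/9723·(0))/(1+277/9723) = 9723/10000 ≈ 0.972300
step 2 [1y] bond c/2=31/800: DF=(1629543/1600000 − 31/800·(0.972300))/(1+31/800) = 4721/5000 ≈ 0.944200
step 3 [1.5y] zero: DF = P = 929/1000 ≈ 0.929000
step 4 [2y] zero: DF = P = 9269/10000 ≈ 0.926900
step 5 [2.5y] bond c/2=1/160: DF=(1505239/1600000 − 1/160·(0.972300+0.944200+0.929000+0.926900))/(1+1/160) = 1823/2000 ≈ 0.911500
step 6 [3y] swap r/2=1351/55488: DF=(1 − 1351/55488·(0.972300+0.944200+0.929000+0.926900+0.911500))/(1+1351/55488) = 8649/10000 ≈ 0.864900
step 7 [3.5y] bond c/2=29/800: DF=(263339/250000 − 29/800·(0.972300+0.944200+0.929000+0.926900+0.911500+0.864900))/(1+29/800) = 514/625 ≈ 0.822400
step 8 [4y] bond c/2=21/800: DF=(7865723/8000000 − 21/800·(0.972300+0.944200+0.929000+0.926900+0.911500+0.864900+0.822400))/(1+21/800) = 7951/10000 ≈ 0.795100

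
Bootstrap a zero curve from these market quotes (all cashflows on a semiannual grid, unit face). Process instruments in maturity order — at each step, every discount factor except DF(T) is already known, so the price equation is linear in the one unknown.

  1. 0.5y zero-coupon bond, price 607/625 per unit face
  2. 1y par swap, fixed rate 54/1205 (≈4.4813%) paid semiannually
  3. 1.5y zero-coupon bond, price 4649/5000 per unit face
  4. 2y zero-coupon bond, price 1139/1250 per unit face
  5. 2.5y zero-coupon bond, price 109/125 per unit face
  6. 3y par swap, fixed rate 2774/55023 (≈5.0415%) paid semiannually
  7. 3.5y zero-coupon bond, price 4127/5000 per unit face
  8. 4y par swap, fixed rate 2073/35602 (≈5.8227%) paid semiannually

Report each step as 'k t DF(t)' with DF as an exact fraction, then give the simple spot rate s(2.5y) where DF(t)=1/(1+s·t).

step 1 [0.5y] zero: DF = P = 607/625 ≈ 0.971200
step 2 [1y] swap r/2=27/1205: DF=(1 − 27/1205·(0.971200))/(1+27/1205) = 598/625 ≈ 0.956800
step 3 [1.5y] zero: DF = P = 4649/5000 ≈ 0.929800
step 4 [2y] zero: DF = P = 1139/1250 ≈ 0.911200
step 5 [2.5y] zero: DF = P = 109/125 ≈ 0.872000
step 6 [3y] swap r/2=1387/55023: DF=(1 − 1387/55023·(0.971200+0.956800+0.929800+0.911200+0.872000))/(1+1387/55023) = 8613/10000 ≈ 0.861300
step 7 [3.5y] zero: DF = P = 4127/5000 ≈ 0.825400
step 8 [4y] swap r/2=2073/71204: DF=(1 − 2073/71204·(0.971200+0.956800+0.929800+0.911200+0.872000+0.861300+0.825400))/(1+2073/71204) = 7927/10000 ≈ 0.792700

1 1/2 607/625
2 1 598/625
3 3/2 4649/5000
4 2 1139/1250
5 5/2 109/125
6 3 8613/10000
7 7/2 4127/5000
8 4 7927/10000
s(2.5y) = (1/(109/125) − 1)/(5/2) = 32/545 ≈ 5.8716%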